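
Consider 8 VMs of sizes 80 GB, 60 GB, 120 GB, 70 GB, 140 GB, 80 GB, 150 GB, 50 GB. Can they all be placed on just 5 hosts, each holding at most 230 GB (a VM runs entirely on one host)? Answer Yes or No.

A valid assignment using 4 hosts:
  host 1: 150 + 80 = 230
  host 2: 140 + 80 = 220
  host 3: 120 + 70 = 190
  host 4: 60 + 50 = 110
That uses only 4 ≤ 5, so 5 hosts are enough.

Yes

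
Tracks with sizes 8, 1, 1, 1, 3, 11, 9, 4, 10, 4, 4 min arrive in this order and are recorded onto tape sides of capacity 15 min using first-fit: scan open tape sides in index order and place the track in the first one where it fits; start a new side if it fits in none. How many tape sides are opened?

  8 → side 1 (new)  [load 8/15]
  1 → side 1  [load 9/15]
  1 → side 1  [load 10/15]
  1 → side 1  [load 11/15]
  3 → side 1  [load 14/15]
  11 → side 2 (new)  [load 11/15]
  9 → side 3 (new)  [load 9/15]
  4 → side 2  [load 15/15]
  10 → side 4 (new)  [load 10/15]
  4 → side 3  [load 13/15]
  4 → side 4  [load 14/15]
4 tape sides opened.

4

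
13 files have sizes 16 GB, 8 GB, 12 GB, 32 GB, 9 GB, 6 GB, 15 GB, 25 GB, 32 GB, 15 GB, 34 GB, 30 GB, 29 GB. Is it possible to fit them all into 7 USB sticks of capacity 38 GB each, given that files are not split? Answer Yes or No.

No

Total = 263 GB; ⌈263/38⌉ = 7.
The bound of 7 does not rule out 7, but exhaustive search shows no assignment into 7 USB sticks of capacity 38 GB exists — the minimum is 8.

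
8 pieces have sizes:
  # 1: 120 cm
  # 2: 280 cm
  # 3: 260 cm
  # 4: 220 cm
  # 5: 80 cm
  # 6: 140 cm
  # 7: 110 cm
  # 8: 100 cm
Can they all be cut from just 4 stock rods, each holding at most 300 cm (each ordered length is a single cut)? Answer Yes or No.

Total = 1310 cm; ⌈1310/300⌉ = 5.
At least 5 stock rods are required, but only 4 are allowed.

No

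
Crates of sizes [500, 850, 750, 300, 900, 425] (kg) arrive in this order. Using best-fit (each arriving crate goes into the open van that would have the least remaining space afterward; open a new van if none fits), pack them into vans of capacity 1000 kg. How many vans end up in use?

  500 → van 1 (new)  [load 500/1000]
  850 → van 2 (new)  [load 850/1000]
  750 → van 3 (new)  [load 750/1000]
  300 → van 1  [load 800/1000]
  900 → van 4 (new)  [load 900/1000]
  425 → van 5 (new)  [load 425/1000]
5 vans opened.

5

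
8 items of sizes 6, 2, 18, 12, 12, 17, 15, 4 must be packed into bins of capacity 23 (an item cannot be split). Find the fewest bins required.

5

Total = 18 + 17 + 15 + 12 + 12 + 6 + 4 + 2 = 86.
Lower bound: ⌈86/23⌉ = 4 bins.
Also, 5 items each exceed 23/2, and no two of those can share a bin, so at least 5 bins are needed.
A packing using 5 bins:
  bin 1: 18 + 4 = 22
  bin 2: 17 + 6 = 23
  bin 3: 15 + 2 = 17
  bin 4: 12 = 12
  bin 5: 12 = 12
This matches the lower bound, so 5 is optimal.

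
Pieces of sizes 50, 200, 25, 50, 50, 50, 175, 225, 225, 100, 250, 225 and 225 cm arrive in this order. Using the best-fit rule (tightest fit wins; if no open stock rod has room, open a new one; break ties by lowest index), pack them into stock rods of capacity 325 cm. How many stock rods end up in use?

7

  50 → stock rod 1 (new)  [load 50/325]
  200 → stock rod 1  [load 250/325]
  25 → stock rod 1  [load 275/325]
  50 → stock rod 1  [load 325/325]
  50 → stock rod 2 (new)  [load 50/325]
  50 → stock rod 2  [load 100/325]
  175 → stock rod 2  [load 275/325]
  225 → stock rod 3 (new)  [load 225/325]
  225 → stock rod 4 (new)  [load 225/325]
  100 → stock rod 3  [load 325/325]
  250 → stock rod 5 (new)  [load 250/325]
  225 → stock rod 6 (new)  [load 225/325]
  225 → stock rod 7 (new)  [load 225/325]
7 stock rods opened.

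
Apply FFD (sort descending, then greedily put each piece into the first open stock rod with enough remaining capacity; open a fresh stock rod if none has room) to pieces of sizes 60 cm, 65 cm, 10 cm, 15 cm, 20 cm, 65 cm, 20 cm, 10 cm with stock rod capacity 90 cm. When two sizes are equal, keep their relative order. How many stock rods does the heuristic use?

Sorted descending: 65, 65, 60, 20, 20, 15, 10, 10.
  65 → stock rod 1 (new)  [load 65/90]
  65 → stock rod 2 (new)  [load 65/90]
  60 → stock rod 3 (new)  [load 60/90]
  20 → stock rod 1  [load 85/90]
  20 → stock rod 2  [load 85/90]
  15 → stock rod 3  [load 75/90]
  10 → stock rod 3  [load 85/90]
  10 → stock rod 4 (new)  [load 10/90]
4 stock rods opened.

4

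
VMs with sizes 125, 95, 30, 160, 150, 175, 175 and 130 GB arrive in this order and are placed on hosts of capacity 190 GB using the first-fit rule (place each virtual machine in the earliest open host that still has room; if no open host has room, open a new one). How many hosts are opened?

7

  125 → host 1 (new)  [load 125/190]
  95 → host 2 (new)  [load 95/190]
  30 → host 1  [load 155/190]
  160 → host 3 (new)  [load 160/190]
  150 → host 4 (new)  [load 150/190]
  175 → host 5 (new)  [load 175/190]
  175 → host 6 (new)  [load 175/190]
  130 → host 7 (new)  [load 130/190]
7 hosts opened.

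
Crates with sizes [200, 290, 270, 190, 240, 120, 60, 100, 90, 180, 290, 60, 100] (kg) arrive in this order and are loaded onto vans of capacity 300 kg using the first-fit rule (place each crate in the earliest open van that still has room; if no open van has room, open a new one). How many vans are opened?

8

  200 → van 1 (new)  [load 200/300]
  290 → van 2 (new)  [load 290/300]
  270 → van 3 (new)  [load 270/300]
  190 → van 4 (new)  [load 190/300]
  240 → van 5 (new)  [load 240/300]
  120 → van 6 (new)  [load 120/300]
  60 → van 1  [load 260/300]
  100 → van 4  [load 290/300]
  90 → van 6  [load 210/300]
  180 → van 7 (new)  [load 180/300]
  290 → van 8 (new)  [load 290/300]
  60 → van 5  [load 300/300]
  100 → van 7  [load 280/300]
8 vans opened.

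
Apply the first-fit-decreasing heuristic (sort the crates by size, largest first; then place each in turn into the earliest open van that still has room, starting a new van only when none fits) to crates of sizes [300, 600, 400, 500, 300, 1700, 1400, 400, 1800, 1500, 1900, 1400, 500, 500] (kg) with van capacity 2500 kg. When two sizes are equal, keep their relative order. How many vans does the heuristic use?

Sorted descending: 1900, 1800, 1700, 1500, 1400, 1400, 600, 500, 500, 500, 400, 400, 300, 300.
  1900 → van 1 (new)  [load 1900/2500]
  1800 → van 2 (new)  [load 1800/2500]
  1700 → van 3 (new)  [load 1700/2500]
  1500 → van 4 (new)  [load 1500/2500]
  1400 → van 5 (new)  [load 1400/2500]
  1400 → van 6 (new)  [load 1400/2500]
  600 → van 1  [load 2500/2500]
  500 → van 2  [load 2300/2500]
  500 → van 3  [load 2200/2500]
  500 → van 4  [load 2000/2500]
  400 → van 4  [load 2400/2500]
  400 → van 5  [load 1800/2500]
  300 → van 3  [load 2500/2500]
  300 → van 5  [load 2100/2500]
6 vans opened.

6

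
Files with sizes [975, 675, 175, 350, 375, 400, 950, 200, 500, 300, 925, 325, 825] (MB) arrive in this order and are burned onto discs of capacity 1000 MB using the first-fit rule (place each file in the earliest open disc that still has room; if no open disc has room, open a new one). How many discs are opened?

  975 → disc 1 (new)  [load 975/1000]
  675 → disc 2 (new)  [load 675/1000]
  175 → disc 2  [load 850/1000]
  350 → disc 3 (new)  [load 350/1000]
  375 → disc 3  [load 725/1000]
  400 → disc 4 (new)  [load 400/1000]
  950 → disc 5 (new)  [load 950/1000]
  200 → disc 3  [load 925/1000]
  500 → disc 4  [load 900/1000]
  300 → disc 6 (new)  [load 300/1000]
  925 → disc 7 (new)  [load 925/1000]
  325 → disc 6  [load 625/1000]
  825 → disc 8 (new)  [load 825/1000]
8 discs opened.

8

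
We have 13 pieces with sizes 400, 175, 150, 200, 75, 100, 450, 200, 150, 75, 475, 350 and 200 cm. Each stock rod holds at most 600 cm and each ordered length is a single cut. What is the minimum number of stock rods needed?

Total = 475 + 450 + 400 + 350 + 200 + 200 + 200 + 175 + 150 + 150 + 100 + 75 + 75 = 3000 cm.
Lower bound: ⌈3000/600⌉ = 5 stock rods.
A packing using 6 stock rods:
  stock rod 1: 475 + 100 = 575
  stock rod 2: 450 + 150 = 600
  stock rod 3: 400 + 200 = 600
  stock rod 4: 350 + 200 = 550
  stock rod 5: 200 + 175 + 150 + 75 = 600
  stock rod 6: 75 = 75
No arrangement into 5 stock rods stays within capacity, so 6 is optimal.

6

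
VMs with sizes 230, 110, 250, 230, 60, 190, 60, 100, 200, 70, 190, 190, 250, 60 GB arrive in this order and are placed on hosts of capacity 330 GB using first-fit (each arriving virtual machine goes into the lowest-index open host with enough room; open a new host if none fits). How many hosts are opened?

  230 → host 1 (new)  [load 230/330]
  110 → host 2 (new)  [load 110/330]
  250 → host 3 (new)  [load 250/330]
  230 → host 4 (new)  [load 230/330]
  60 → host 1  [load 290/330]
  190 → host 2  [load 300/330]
  60 → host 3  [load 310/330]
  100 → host 4  [load 330/330]
  200 → host 5 (new)  [load 200/330]
  70 → host 5  [load 270/330]
  190 → host 6 (new)  [load 190/330]
  190 → host 7 (new)  [load 190/330]
  250 → host 8 (new)  [load 250/330]
  60 → host 5  [load 330/330]
8 hosts opened.

8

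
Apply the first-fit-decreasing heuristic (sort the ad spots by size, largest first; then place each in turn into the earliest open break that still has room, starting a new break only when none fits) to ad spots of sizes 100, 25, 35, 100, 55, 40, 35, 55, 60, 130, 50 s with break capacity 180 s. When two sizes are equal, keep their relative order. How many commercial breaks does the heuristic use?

Sorted descending: 130, 100, 100, 60, 55, 55, 50, 40, 35, 35, 25.
  130 → break 1 (new)  [load 130/180]
  100 → break 2 (new)  [load 100/180]
  100 → break 3 (new)  [load 100/180]
  60 → break 2  [load 160/180]
  55 → break 3  [load 155/180]
  55 → break 4 (new)  [load 55/180]
  50 → break 1  [load 180/180]
  40 → break 4  [load 95/180]
  35 → break 4  [load 130/180]
  35 → break 4  [load 165/180]
  25 → break 3  [load 180/180]
4 commercial breaks opened.

4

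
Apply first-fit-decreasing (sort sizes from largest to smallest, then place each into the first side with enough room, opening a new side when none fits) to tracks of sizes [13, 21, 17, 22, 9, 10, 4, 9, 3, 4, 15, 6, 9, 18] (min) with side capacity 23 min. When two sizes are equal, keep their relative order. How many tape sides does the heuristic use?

Sorted descending: 22, 21, 18, 17, 15, 13, 10, 9, 9, 9, 6, 4, 4, 3.
  22 → side 1 (new)  [load 22/23]
  21 → side 2 (new)  [load 21/23]
  18 → side 3 (new)  [load 18/23]
  17 → side 4 (new)  [load 17/23]
  15 → side 5 (new)  [load 15/23]
  13 → side 6 (new)  [load 13/23]
  10 → side 6  [load 23/23]
  9 → side 7 (new)  [load 9/23]
  9 → side 7  [load 18/23]
  9 → side 8 (new)  [load 9/23]
  6 → side 4  [load 23/23]
  4 → side 3  [load 22/23]
  4 → side 5  [load 19/23]
  3 → side 5  [load 22/23]
8 tape sides opened.

8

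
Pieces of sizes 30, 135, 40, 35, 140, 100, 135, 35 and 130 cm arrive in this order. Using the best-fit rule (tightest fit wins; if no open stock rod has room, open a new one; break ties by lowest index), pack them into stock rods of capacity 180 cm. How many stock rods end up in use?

5

  30 → stock rod 1 (new)  [load 30/180]
  135 → stock rod 1  [load 165/180]
  40 → stock rod 2 (new)  [load 40/180]
  35 → stock rod 2  [load 75/180]
  140 → stock rod 3 (new)  [load 140/180]
  100 → stock rod 2  [load 175/180]
  135 → stock rod 4 (new)  [load 135/180]
  35 → stock rod 3  [load 175/180]
  130 → stock rod 5 (new)  [load 130/180]
5 stock rods opened.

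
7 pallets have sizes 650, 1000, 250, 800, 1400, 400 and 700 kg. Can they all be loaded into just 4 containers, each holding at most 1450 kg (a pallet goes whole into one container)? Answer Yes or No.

A valid assignment using 4 containers:
  container 1: 1400 = 1400
  container 2: 1000 + 400 = 1400
  container 3: 800 + 650 = 1450
  container 4: 700 + 250 = 950
Every load is within 1450 kg, so 4 containers suffice.

Yes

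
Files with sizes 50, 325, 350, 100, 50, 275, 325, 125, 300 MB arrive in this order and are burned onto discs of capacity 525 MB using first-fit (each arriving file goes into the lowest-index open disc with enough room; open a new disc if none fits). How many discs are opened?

  50 → disc 1 (new)  [load 50/525]
  325 → disc 1  [load 375/525]
  350 → disc 2 (new)  [load 350/525]
  100 → disc 1  [load 475/525]
  50 → disc 1  [load 525/525]
  275 → disc 3 (new)  [load 275/525]
  325 → disc 4 (new)  [load 325/525]
  125 → disc 2  [load 475/525]
  300 → disc 5 (new)  [load 300/525]
5 discs opened.

5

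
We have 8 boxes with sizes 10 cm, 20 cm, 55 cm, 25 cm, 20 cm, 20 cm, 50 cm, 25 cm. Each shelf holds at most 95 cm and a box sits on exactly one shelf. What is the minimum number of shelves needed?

Total = 55 + 50 + 25 + 25 + 20 + 20 + 20 + 10 = 225 cm.
Lower bound: ⌈225/95⌉ = 3 shelves.
A packing using 3 shelves:
  shelf 1: 55 + 25 + 10 = 90
  shelf 2: 50 + 25 + 20 = 95
  shelf 3: 20 + 20 = 40
This matches the lower bound, so 3 is optimal.

3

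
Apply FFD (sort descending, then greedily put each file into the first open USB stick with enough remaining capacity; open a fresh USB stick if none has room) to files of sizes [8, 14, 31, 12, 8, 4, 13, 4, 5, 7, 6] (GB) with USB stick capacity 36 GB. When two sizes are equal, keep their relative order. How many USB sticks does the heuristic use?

4

Sorted descending: 31, 14, 13, 12, 8, 8, 7, 6, 5, 4, 4.
  31 → USB stick 1 (new)  [load 31/36]
  14 → USB stick 2 (new)  [load 14/36]
  13 → USB stick 2  [load 27/36]
  12 → USB stick 3 (new)  [load 12/36]
  8 → USB stick 2  [load 35/36]
  8 → USB stick 3  [load 20/36]
  7 → USB stick 3  [load 27/36]
  6 → USB stick 3  [load 33/36]
  5 → USB stick 1  [load 36/36]
  4 → USB stick 4 (new)  [load 4/36]
  4 → USB stick 4  [load 8/36]
4 USB sticks opened.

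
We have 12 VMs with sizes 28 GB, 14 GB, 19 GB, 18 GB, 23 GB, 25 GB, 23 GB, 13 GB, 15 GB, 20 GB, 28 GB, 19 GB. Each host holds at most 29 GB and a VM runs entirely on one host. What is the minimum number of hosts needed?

Total = 28 + 28 + 25 + 23 + 23 + 20 + 19 + 19 + 18 + 15 + 14 + 13 = 245 GB.
Lower bound: ⌈245/29⌉ = 9 hosts.
Also, 10 VMs each exceed 29/2 GB, and no two of those can share a host, so at least 10 hosts are needed.
A packing using 11 hosts:
  host 1: 28 = 28
  host 2: 28 = 28
  host 3: 25 = 25
  host 4: 23 = 23
  host 5: 23 = 23
  host 6: 20 = 20
  host 7: 19 = 19
  host 8: 19 = 19
  host 9: 18 = 18
  host 10: 15 + 14 = 29
  host 11: 13 = 13
No arrangement into 10 hosts stays within capacity, so 11 is optimal.

11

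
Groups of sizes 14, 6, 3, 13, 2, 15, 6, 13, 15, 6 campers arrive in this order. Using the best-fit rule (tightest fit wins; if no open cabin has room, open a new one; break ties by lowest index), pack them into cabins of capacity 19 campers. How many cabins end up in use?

6

  14 → cabin 1 (new)  [load 14/19]
  6 → cabin 2 (new)  [load 6/19]
  3 → cabin 1  [load 17/19]
  13 → cabin 2  [load 19/19]
  2 → cabin 1  [load 19/19]
  15 → cabin 3 (new)  [load 15/19]
  6 → cabin 4 (new)  [load 6/19]
  13 → cabin 4  [load 19/19]
  15 → cabin 5 (new)  [load 15/19]
  6 → cabin 6 (new)  [load 6/19]
6 cabins opened.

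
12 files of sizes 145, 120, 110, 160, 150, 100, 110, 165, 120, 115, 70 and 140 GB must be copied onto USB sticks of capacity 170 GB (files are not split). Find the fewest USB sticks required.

11

Total = 165 + 160 + 150 + 145 + 140 + 120 + 120 + 115 + 110 + 110 + 100 + 70 = 1505 GB.
Lower bound: ⌈1505/170⌉ = 9 USB sticks.
Also, 11 files each exceed 85 GB, and no two of those can share a USB stick, so at least 11 USB sticks are needed.
A packing using 11 USB sticks:
  USB stick 1: 165 = 165
  USB stick 2: 160 = 160
  USB stick 3: 150 = 150
  USB stick 4: 145 = 145
  USB stick 5: 140 = 140
  USB stick 6: 120 = 120
  USB stick 7: 120 = 120
  USB stick 8: 115 = 115
  USB stick 9: 110 = 110
  USB stick 10: 110 = 110
  USB stick 11: 100 + 70 = 170
This matches the lower bound, so 11 is optimal.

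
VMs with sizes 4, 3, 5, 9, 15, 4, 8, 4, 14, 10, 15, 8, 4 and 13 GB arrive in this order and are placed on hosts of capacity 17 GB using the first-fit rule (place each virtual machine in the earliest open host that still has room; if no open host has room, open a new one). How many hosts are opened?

8

  4 → host 1 (new)  [load 4/17]
  3 → host 1  [load 7/17]
  5 → host 1  [load 12/17]
  9 → host 2 (new)  [load 9/17]
  15 → host 3 (new)  [load 15/17]
  4 → host 1  [load 16/17]
  8 → host 2  [load 17/17]
  4 → host 4 (new)  [load 4/17]
  14 → host 5 (new)  [load 14/17]
  10 → host 4  [load 14/17]
  15 → host 6 (new)  [load 15/17]
  8 → host 7 (new)  [load 8/17]
  4 → host 7  [load 12/17]
  13 → host 8 (new)  [load 13/17]
8 hosts opened.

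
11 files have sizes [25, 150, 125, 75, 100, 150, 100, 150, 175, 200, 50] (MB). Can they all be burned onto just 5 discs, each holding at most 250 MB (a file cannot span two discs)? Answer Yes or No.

No

Total = 1300 MB; ⌈1300/250⌉ = 6.
At least 6 discs are required, but only 5 are allowed.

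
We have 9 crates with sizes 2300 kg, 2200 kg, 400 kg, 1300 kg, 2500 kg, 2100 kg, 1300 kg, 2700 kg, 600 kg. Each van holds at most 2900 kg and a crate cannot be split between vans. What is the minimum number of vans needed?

Total = 2700 + 2500 + 2300 + 2200 + 2100 + 1300 + 1300 + 600 + 400 = 15400 kg.
Lower bound: ⌈15400/2900⌉ = 6 vans.
A packing using 6 vans:
  van 1: 2700 = 2700
  van 2: 2500 + 400 = 2900
  van 3: 2300 + 600 = 2900
  van 4: 2200 = 2200
  van 5: 2100 = 2100
  van 6: 1300 + 1300 = 2600
This matches the lower bound, so 6 is optimal.

6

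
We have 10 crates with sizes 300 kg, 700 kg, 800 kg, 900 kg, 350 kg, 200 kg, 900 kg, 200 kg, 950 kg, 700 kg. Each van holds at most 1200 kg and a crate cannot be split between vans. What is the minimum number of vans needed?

Total = 950 + 900 + 900 + 800 + 700 + 700 + 350 + 300 + 200 + 200 = 6000 kg.
Lower bound: ⌈6000/1200⌉ = 5 vans.
Also, 6 crates each exceed 600 kg, and no two of those can share a van, so at least 6 vans are needed.
A packing using 6 vans:
  van 1: 950 + 200 = 1150
  van 2: 900 + 300 = 1200
  van 3: 900 + 200 = 1100
  van 4: 800 + 350 = 1150
  van 5: 700 = 700
  van 6: 700 = 700
This matches the lower bound, so 6 is optimal.

6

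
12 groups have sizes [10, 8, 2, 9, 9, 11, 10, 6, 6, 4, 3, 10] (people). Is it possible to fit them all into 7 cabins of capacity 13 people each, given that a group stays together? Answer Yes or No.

Total = 88 people; ⌈88/13⌉ = 7.
The bound of 7 does not rule out 7, but exhaustive search shows no assignment into 7 cabins of capacity 13 people exists — the minimum is 8.

No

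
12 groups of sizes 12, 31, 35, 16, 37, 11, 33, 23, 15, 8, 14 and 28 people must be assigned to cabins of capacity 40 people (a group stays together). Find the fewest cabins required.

7

Total = 37 + 35 + 33 + 31 + 28 + 23 + 16 + 15 + 14 + 12 + 11 + 8 = 263 people.
Lower bound: ⌈263/40⌉ = 7 cabins.
A packing using 7 cabins:
  cabin 1: 37 = 37
  cabin 2: 35 = 35
  cabin 3: 33 = 33
  cabin 4: 31 + 8 = 39
  cabin 5: 28 + 12 = 40
  cabin 6: 23 + 16 = 39
  cabin 7: 15 + 14 + 11 = 40
This matches the lower bound, so 7 is optimal.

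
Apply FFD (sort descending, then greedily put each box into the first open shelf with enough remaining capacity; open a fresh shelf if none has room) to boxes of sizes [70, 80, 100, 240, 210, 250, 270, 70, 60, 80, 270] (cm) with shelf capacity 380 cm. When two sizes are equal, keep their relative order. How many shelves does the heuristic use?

Sorted descending: 270, 270, 250, 240, 210, 100, 80, 80, 70, 70, 60.
  270 → shelf 1 (new)  [load 270/380]
  270 → shelf 2 (new)  [load 270/380]
  250 → shelf 3 (new)  [load 250/380]
  240 → shelf 4 (new)  [load 240/380]
  210 → shelf 5 (new)  [load 210/380]
  100 → shelf 1  [load 370/380]
  80 → shelf 2  [load 350/380]
  80 → shelf 3  [load 330/380]
  70 → shelf 4  [load 310/380]
  70 → shelf 4  [load 380/380]
  60 → shelf 5  [load 270/380]
5 shelves opened.

5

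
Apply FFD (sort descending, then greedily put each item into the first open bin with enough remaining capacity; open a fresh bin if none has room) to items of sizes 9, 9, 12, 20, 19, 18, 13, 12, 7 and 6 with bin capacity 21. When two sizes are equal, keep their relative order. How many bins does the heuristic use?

Sorted descending: 20, 19, 18, 13, 12, 12, 9, 9, 7, 6.
  20 → bin 1 (new)  [load 20/21]
  19 → bin 2 (new)  [load 19/21]
  18 → bin 3 (new)  [load 18/21]
  13 → bin 4 (new)  [load 13/21]
  12 → bin 5 (new)  [load 12/21]
  12 → bin 6 (new)  [load 12/21]
  9 → bin 5  [load 21/21]
  9 → bin 6  [load 21/21]
  7 → bin 4  [load 20/21]
  6 → bin 7 (new)  [load 6/21]
7 bins opened.

7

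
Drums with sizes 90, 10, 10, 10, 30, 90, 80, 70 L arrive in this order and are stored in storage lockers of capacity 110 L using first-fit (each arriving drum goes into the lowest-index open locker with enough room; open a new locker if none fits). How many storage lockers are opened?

4

  90 → locker 1 (new)  [load 90/110]
  10 → locker 1  [load 100/110]
  10 → locker 1  [load 110/110]
  10 → locker 2 (new)  [load 10/110]
  30 → locker 2  [load 40/110]
  90 → locker 3 (new)  [load 90/110]
  80 → locker 4 (new)  [load 80/110]
  70 → locker 2  [load 110/110]
4 storage lockers opened.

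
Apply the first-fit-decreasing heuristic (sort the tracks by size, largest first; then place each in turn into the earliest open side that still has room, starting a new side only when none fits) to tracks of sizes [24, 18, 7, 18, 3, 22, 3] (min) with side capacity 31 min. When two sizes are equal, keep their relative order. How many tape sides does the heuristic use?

4

Sorted descending: 24, 22, 18, 18, 7, 3, 3.
  24 → side 1 (new)  [load 24/31]
  22 → side 2 (new)  [load 22/31]
  18 → side 3 (new)  [load 18/31]
  18 → side 4 (new)  [load 18/31]
  7 → side 1  [load 31/31]
  3 → side 2  [load 25/31]
  3 → side 2  [load 28/31]
4 tape sides opened.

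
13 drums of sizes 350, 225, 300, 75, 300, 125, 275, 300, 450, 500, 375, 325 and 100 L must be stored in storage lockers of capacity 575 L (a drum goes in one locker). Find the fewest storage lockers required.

8

Total = 500 + 450 + 375 + 350 + 325 + 300 + 300 + 300 + 275 + 225 + 125 + 100 + 75 = 3700 L.
Lower bound: ⌈3700/575⌉ = 7 storage lockers.
Also, 8 drums each exceed 575/2 L, and no two of those can share a locker, so at least 8 storage lockers are needed.
A packing using 8 storage lockers:
  locker 1: 500 + 75 = 575
  locker 2: 450 + 125 = 575
  locker 3: 375 + 100 = 475
  locker 4: 350 + 225 = 575
  locker 5: 325 = 325
  locker 6: 300 + 275 = 575
  locker 7: 300 = 300
  locker 8: 300 = 300
This matches the lower bound, so 8 is optimal.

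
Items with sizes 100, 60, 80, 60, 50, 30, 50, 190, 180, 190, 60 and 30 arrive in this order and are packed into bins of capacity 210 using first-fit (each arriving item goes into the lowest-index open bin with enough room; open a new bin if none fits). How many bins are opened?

  100 → bin 1 (new)  [load 100/210]
  60 → bin 1  [load 160/210]
  80 → bin 2 (new)  [load 80/210]
  60 → bin 2  [load 140/210]
  50 → bin 1  [load 210/210]
  30 → bin 2  [load 170/210]
  50 → bin 3 (new)  [load 50/210]
  190 → bin 4 (new)  [load 190/210]
  180 → bin 5 (new)  [load 180/210]
  190 → bin 6 (new)  [load 190/210]
  60 → bin 3  [load 110/210]
  30 → bin 2  [load 200/210]
6 bins opened.

6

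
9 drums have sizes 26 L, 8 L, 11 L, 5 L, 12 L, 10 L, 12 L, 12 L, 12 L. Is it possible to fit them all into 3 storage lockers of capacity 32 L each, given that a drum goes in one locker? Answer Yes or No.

No

Total = 108 L; ⌈108/32⌉ = 4.
At least 4 storage lockers are required, but only 3 are allowed.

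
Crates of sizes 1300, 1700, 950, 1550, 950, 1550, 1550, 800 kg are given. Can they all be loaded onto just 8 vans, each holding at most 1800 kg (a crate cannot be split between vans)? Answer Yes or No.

A valid assignment using 7 vans:
  van 1: 1700 = 1700
  van 2: 1550 = 1550
  van 3: 1550 = 1550
  van 4: 1550 = 1550
  van 5: 1300 = 1300
  van 6: 950 + 800 = 1750
  van 7: 950 = 950
That uses only 7 ≤ 8, so 8 vans are enough.

Yes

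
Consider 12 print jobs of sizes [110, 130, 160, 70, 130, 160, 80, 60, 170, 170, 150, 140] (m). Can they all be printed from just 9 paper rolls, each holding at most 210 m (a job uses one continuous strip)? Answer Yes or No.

Yes

A valid assignment using 9 paper rolls:
  roll 1: 170 = 170
  roll 2: 170 = 170
  roll 3: 160 = 160
  roll 4: 160 = 160
  roll 5: 150 + 60 = 210
  roll 6: 140 + 70 = 210
  roll 7: 130 + 80 = 210
  roll 8: 130 = 130
  roll 9: 110 = 110
Every load is within 210 m, so 9 paper rolls suffice.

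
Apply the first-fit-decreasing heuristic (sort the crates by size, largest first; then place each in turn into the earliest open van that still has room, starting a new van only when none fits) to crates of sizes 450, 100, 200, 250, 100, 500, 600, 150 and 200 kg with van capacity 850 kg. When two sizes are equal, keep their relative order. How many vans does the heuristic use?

Sorted descending: 600, 500, 450, 250, 200, 200, 150, 100, 100.
  600 → van 1 (new)  [load 600/850]
  500 → van 2 (new)  [load 500/850]
  450 → van 3 (new)  [load 450/850]
  250 → van 1  [load 850/850]
  200 → van 2  [load 700/850]
  200 → van 3  [load 650/850]
  150 → van 2  [load 850/850]
  100 → van 3  [load 750/850]
  100 → van 3  [load 850/850]
3 vans opened.

3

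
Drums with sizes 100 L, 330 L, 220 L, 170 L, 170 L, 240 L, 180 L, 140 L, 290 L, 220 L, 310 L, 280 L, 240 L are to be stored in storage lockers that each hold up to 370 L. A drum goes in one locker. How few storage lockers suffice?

10

Total = 330 + 310 + 290 + 280 + 240 + 240 + 220 + 220 + 180 + 170 + 170 + 140 + 100 = 2890 L.
Lower bound: ⌈2890/370⌉ = 8 storage lockers.
A packing using 10 storage lockers:
  locker 1: 330 = 330
  locker 2: 310 = 310
  locker 3: 290 = 290
  locker 4: 280 = 280
  locker 5: 240 + 100 = 340
  locker 6: 240 = 240
  locker 7: 220 + 140 = 360
  locker 8: 220 = 220
  locker 9: 180 + 170 = 350
  locker 10: 170 = 170
No arrangement into 9 storage lockers stays within capacity, so 10 is optimal.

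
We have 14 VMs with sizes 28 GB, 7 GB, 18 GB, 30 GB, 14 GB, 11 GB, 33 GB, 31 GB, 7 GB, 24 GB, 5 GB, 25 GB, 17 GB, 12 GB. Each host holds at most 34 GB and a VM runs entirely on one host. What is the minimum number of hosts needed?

Total = 33 + 31 + 30 + 28 + 25 + 24 + 18 + 17 + 14 + 12 + 11 + 7 + 7 + 5 = 262 GB.
Lower bound: ⌈262/34⌉ = 8 hosts.
A packing using 9 hosts:
  host 1: 33 = 33
  host 2: 31 = 31
  host 3: 30 = 30
  host 4: 28 + 5 = 33
  host 5: 25 + 7 = 32
  host 6: 24 + 7 = 31
  host 7: 18 + 14 = 32
  host 8: 17 + 12 = 29
  host 9: 11 = 11
No arrangement into 8 hosts stays within capacity, so 9 is optimal.

9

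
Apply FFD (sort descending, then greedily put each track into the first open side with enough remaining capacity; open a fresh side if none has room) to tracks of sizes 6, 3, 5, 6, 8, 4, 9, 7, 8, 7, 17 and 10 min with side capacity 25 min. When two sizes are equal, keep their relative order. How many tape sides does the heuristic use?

4

Sorted descending: 17, 10, 9, 8, 8, 7, 7, 6, 6, 5, 4, 3.
  17 → side 1 (new)  [load 17/25]
  10 → side 2 (new)  [load 10/25]
  9 → side 2  [load 19/25]
  8 → side 1  [load 25/25]
  8 → side 3 (new)  [load 8/25]
  7 → side 3  [load 15/25]
  7 → side 3  [load 22/25]
  6 → side 2  [load 25/25]
  6 → side 4 (new)  [load 6/25]
  5 → side 4  [load 11/25]
  4 → side 4  [load 15/25]
  3 → side 3  [load 25/25]
4 tape sides opened.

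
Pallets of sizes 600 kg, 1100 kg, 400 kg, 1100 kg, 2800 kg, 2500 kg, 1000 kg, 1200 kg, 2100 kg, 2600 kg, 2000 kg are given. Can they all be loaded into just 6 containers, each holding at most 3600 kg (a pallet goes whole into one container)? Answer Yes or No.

Yes

A valid assignment using 5 containers:
  container 1: 2800 + 600 = 3400
  container 2: 2600 + 1000 = 3600
  container 3: 2500 + 1100 = 3600
  container 4: 2100 + 1200 = 3300
  container 5: 2000 + 1100 + 400 = 3500
That uses only 5 ≤ 6, so 6 containers are enough.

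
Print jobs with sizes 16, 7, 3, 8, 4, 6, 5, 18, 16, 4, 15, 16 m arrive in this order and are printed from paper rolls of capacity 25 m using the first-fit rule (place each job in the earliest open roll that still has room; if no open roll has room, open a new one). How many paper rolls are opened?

6

  16 → roll 1 (new)  [load 16/25]
  7 → roll 1  [load 23/25]
  3 → roll 2 (new)  [load 3/25]
  8 → roll 2  [load 11/25]
  4 → roll 2  [load 15/25]
  6 → roll 2  [load 21/25]
  5 → roll 3 (new)  [load 5/25]
  18 → roll 3  [load 23/25]
  16 → roll 4 (new)  [load 16/25]
  4 → roll 2  [load 25/25]
  15 → roll 5 (new)  [load 15/25]
  16 → roll 6 (new)  [load 16/25]
6 paper rolls opened.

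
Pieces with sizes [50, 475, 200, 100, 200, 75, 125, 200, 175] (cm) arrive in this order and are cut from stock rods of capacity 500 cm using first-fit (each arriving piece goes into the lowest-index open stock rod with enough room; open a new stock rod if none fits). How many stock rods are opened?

4

  50 → stock rod 1 (new)  [load 50/500]
  475 → stock rod 2 (new)  [load 475/500]
  200 → stock rod 1  [load 250/500]
  100 → stock rod 1  [load 350/500]
  200 → stock rod 3 (new)  [load 200/500]
  75 → stock rod 1  [load 425/500]
  125 → stock rod 3  [load 325/500]
  200 → stock rod 4 (new)  [load 200/500]
  175 → stock rod 3  [load 500/500]
4 stock rods opened.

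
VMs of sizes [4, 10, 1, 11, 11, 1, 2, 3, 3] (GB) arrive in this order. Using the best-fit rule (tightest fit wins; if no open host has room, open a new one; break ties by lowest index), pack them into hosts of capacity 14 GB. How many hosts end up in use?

  4 → host 1 (new)  [load 4/14]
  10 → host 1  [load 14/14]
  1 → host 2 (new)  [load 1/14]
  11 → host 2  [load 12/14]
  11 → host 3 (new)  [load 11/14]
  1 → host 2  [load 13/14]
  2 → host 3  [load 13/14]
  3 → host 4 (new)  [load 3/14]
  3 → host 4  [load 6/14]
4 hosts opened.

4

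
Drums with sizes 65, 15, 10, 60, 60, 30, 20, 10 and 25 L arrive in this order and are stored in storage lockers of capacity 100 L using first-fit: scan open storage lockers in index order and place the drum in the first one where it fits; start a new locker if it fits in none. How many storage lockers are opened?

  65 → locker 1 (new)  [load 65/100]
  15 → locker 1  [load 80/100]
  10 → locker 1  [load 90/100]
  60 → locker 2 (new)  [load 60/100]
  60 → locker 3 (new)  [load 60/100]
  30 → locker 2  [load 90/100]
  20 → locker 3  [load 80/100]
  10 → locker 1  [load 100/100]
  25 → locker 4 (new)  [load 25/100]
4 storage lockers opened.

4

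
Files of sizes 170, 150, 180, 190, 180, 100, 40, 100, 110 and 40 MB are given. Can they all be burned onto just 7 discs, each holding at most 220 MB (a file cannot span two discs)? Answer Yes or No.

Yes

A valid assignment using 7 discs:
  disc 1: 190 = 190
  disc 2: 180 + 40 = 220
  disc 3: 180 + 40 = 220
  disc 4: 170 = 170
  disc 5: 150 = 150
  disc 6: 110 + 100 = 210
  disc 7: 100 = 100
Every load is within 220 MB, so 7 discs suffice.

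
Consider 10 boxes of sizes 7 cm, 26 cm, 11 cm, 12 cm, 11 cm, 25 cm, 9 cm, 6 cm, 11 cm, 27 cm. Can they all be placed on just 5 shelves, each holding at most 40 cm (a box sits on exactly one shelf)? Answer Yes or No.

A valid assignment using 4 shelves:
  shelf 1: 27 + 12 = 39
  shelf 2: 26 + 11 = 37
  shelf 3: 25 + 11 = 36
  shelf 4: 11 + 9 + 7 + 6 = 33
That uses only 4 ≤ 5, so 5 shelves are enough.

Yes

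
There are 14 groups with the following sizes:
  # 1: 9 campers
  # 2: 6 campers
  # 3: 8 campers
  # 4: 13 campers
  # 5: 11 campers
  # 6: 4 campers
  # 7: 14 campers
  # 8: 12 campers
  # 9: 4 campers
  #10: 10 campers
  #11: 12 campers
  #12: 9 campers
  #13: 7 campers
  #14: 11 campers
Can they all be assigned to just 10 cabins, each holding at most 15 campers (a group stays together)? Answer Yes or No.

Yes

A valid assignment using 10 cabins:
  cabin 1: 14 = 14
  cabin 2: 13 = 13
  cabin 3: 12 = 12
  cabin 4: 12 = 12
  cabin 5: 11 + 4 = 15
  cabin 6: 11 + 4 = 15
  cabin 7: 10 = 10
  cabin 8: 9 + 6 = 15
  cabin 9: 9 = 9
  cabin 10: 8 + 7 = 15
Every load is within 15 campers, so 10 cabins suffice.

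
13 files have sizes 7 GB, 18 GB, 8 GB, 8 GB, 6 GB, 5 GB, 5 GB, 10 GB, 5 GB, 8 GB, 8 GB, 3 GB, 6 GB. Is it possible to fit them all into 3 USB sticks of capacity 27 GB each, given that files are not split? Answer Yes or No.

Total = 97 GB; ⌈97/27⌉ = 4.
At least 4 USB sticks are required, but only 3 are allowed.

No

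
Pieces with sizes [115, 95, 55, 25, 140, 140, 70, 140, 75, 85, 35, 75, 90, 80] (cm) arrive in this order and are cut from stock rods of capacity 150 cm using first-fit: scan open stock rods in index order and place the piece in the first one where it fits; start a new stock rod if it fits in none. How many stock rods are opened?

  115 → stock rod 1 (new)  [load 115/150]
  95 → stock rod 2 (new)  [load 95/150]
  55 → stock rod 2  [load 150/150]
  25 → stock rod 1  [load 140/150]
  140 → stock rod 3 (new)  [load 140/150]
  140 → stock rod 4 (new)  [load 140/150]
  70 → stock rod 5 (new)  [load 70/150]
  140 → stock rod 6 (new)  [load 140/150]
  75 → stock rod 5  [load 145/150]
  85 → stock rod 7 (new)  [load 85/150]
  35 → stock rod 7  [load 120/150]
  75 → stock rod 8 (new)  [load 75/150]
  90 → stock rod 9 (new)  [load 90/150]
  80 → stock rod 10 (new)  [load 80/150]
10 stock rods opened.

10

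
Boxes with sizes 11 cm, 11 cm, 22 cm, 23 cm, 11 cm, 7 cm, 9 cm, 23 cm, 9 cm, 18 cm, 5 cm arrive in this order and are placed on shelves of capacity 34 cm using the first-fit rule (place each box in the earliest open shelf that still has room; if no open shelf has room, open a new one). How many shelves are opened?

  11 → shelf 1 (new)  [load 11/34]
  11 → shelf 1  [load 22/34]
  22 → shelf 2 (new)  [load 22/34]
  23 → shelf 3 (new)  [load 23/34]
  11 → shelf 1  [load 33/34]
  7 → shelf 2  [load 29/34]
  9 → shelf 3  [load 32/34]
  23 → shelf 4 (new)  [load 23/34]
  9 → shelf 4  [load 32/34]
  18 → shelf 5 (new)  [load 18/34]
  5 → shelf 2  [load 34/34]
5 shelves opened.

5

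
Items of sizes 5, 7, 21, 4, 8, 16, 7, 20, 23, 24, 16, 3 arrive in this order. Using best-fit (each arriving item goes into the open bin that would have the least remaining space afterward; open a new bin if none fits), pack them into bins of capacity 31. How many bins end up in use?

  5 → bin 1 (new)  [load 5/31]
  7 → bin 1  [load 12/31]
  21 → bin 2 (new)  [load 21/31]
  4 → bin 2  [load 25/31]
  8 → bin 1  [load 20/31]
  16 → bin 3 (new)  [load 16/31]
  7 → bin 1  [load 27/31]
  20 → bin 4 (new)  [load 20/31]
  23 → bin 5 (new)  [load 23/31]
  24 → bin 6 (new)  [load 24/31]
  16 → bin 7 (new)  [load 16/31]
  3 → bin 1  [load 30/31]
7 bins opened.

7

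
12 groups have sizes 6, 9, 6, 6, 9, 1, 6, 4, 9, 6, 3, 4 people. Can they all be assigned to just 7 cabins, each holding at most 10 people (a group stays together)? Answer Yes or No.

No

Total = 69 people; ⌈69/10⌉ = 7.
8 groups each exceed half the capacity and cannot share a cabin, forcing at least 8 cabins.
At least 8 cabins are required, but only 7 are allowed.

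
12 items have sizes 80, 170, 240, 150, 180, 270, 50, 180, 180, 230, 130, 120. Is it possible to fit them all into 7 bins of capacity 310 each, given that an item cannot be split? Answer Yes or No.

No

Total = 1980; ⌈1980/310⌉ = 7.
The bound of 7 does not rule out 7, but exhaustive search shows no assignment into 7 bins of capacity 310 exists — the minimum is 8.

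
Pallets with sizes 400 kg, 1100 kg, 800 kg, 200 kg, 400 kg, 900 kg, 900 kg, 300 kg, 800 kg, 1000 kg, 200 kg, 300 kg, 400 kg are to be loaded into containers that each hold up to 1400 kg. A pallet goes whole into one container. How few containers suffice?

Total = 1100 + 1000 + 900 + 900 + 800 + 800 + 400 + 400 + 400 + 300 + 300 + 200 + 200 = 7700 kg.
Lower bound: ⌈7700/1400⌉ = 6 containers.
A packing using 6 containers:
  container 1: 1100 + 300 = 1400
  container 2: 1000 + 400 = 1400
  container 3: 900 + 400 = 1300
  container 4: 900 + 400 = 1300
  container 5: 800 + 300 + 200 = 1300
  container 6: 800 + 200 = 1000
This matches the lower bound, so 6 is optimal.

6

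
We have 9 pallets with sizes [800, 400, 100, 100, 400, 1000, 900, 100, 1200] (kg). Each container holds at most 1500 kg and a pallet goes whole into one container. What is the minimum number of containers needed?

Total = 1200 + 1000 + 900 + 800 + 400 + 400 + 100 + 100 + 100 = 5000 kg.
Lower bound: ⌈5000/1500⌉ = 4 containers.
A packing using 4 containers:
  container 1: 1200 + 100 + 100 + 100 = 1500
  container 2: 1000 + 400 = 1400
  container 3: 900 + 400 = 1300
  container 4: 800 = 800
This matches the lower bound, so 4 is optimal.

4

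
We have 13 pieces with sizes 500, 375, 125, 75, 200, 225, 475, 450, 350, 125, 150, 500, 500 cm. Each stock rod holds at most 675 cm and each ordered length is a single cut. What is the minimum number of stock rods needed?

7

Total = 500 + 500 + 500 + 475 + 450 + 375 + 350 + 225 + 200 + 150 + 125 + 125 + 75 = 4050 cm.
Lower bound: ⌈4050/675⌉ = 6 stock rods.
Also, 7 pieces each exceed 675/2 cm, and no two of those can share a stock rod, so at least 7 stock rods are needed.
A packing using 7 stock rods:
  stock rod 1: 500 + 150 = 650
  stock rod 2: 500 + 125 = 625
  stock rod 3: 500 + 125 = 625
  stock rod 4: 475 + 200 = 675
  stock rod 5: 450 + 225 = 675
  stock rod 6: 375 + 75 = 450
  stock rod 7: 350 = 350
This matches the lower bound, so 7 is optimal.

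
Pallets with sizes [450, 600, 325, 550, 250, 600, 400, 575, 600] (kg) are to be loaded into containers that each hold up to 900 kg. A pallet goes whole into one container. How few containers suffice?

Total = 600 + 600 + 600 + 575 + 550 + 450 + 400 + 325 + 250 = 4350 kg.
Lower bound: ⌈4350/900⌉ = 5 containers.
A packing using 6 containers:
  container 1: 600 + 250 = 850
  container 2: 600 = 600
  container 3: 600 = 600
  container 4: 575 + 325 = 900
  container 5: 550 = 550
  container 6: 450 + 400 = 850
No arrangement into 5 containers stays within capacity, so 6 is optimal.

6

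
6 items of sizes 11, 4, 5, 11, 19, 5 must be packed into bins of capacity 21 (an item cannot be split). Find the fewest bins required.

Total = 19 + 11 + 11 + 5 + 5 + 4 = 55.
Lower bound: ⌈55/21⌉ = 3 bins.
A packing using 3 bins:
  bin 1: 19 = 19
  bin 2: 11 + 5 + 5 = 21
  bin 3: 11 + 4 = 15
This matches the lower bound, so 3 is optimal.

3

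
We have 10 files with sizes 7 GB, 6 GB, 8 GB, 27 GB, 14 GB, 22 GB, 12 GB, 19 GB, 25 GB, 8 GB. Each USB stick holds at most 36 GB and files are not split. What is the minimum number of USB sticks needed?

5

Total = 27 + 25 + 22 + 19 + 14 + 12 + 8 + 8 + 7 + 6 = 148 GB.
Lower bound: ⌈148/36⌉ = 5 USB sticks.
A packing using 5 USB sticks:
  USB stick 1: 27 + 8 = 35
  USB stick 2: 25 + 8 = 33
  USB stick 3: 22 + 14 = 36
  USB stick 4: 19 + 12 = 31
  USB stick 5: 7 + 6 = 13
This matches the lower bound, so 5 is optimal.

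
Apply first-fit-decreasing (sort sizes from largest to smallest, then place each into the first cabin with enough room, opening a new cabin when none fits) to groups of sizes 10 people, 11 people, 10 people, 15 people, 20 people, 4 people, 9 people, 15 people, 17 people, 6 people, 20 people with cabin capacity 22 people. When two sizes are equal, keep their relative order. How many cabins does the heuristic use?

Sorted descending: 20, 20, 17, 15, 15, 11, 10, 10, 9, 6, 4.
  20 → cabin 1 (new)  [load 20/22]
  20 → cabin 2 (new)  [load 20/22]
  17 → cabin 3 (new)  [load 17/22]
  15 → cabin 4 (new)  [load 15/22]
  15 → cabin 5 (new)  [load 15/22]
  11 → cabin 6 (new)  [load 11/22]
  10 → cabin 6  [load 21/22]
  10 → cabin 7 (new)  [load 10/22]
  9 → cabin 7  [load 19/22]
  6 → cabin 4  [load 21/22]
  4 → cabin 3  [load 21/22]
7 cabins opened.

7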